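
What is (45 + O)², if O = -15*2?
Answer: 225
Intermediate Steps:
O = -30
(45 + O)² = (45 - 30)² = 15² = 225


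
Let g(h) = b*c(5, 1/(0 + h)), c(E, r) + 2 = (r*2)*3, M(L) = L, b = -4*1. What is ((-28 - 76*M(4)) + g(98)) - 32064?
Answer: -1587024/49 ≈ -32388.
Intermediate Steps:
b = -4
c(E, r) = -2 + 6*r (c(E, r) = -2 + (r*2)*3 = -2 + (2*r)*3 = -2 + 6*r)
g(h) = 8 - 24/h (g(h) = -4*(-2 + 6/(0 + h)) = -4*(-2 + 6/h) = 8 - 24/h)
((-28 - 76*M(4)) + g(98)) - 32064 = ((-28 - 76*4) + (8 - 24/98)) - 32064 = ((-28 - 304) + (8 - 24*1/98)) - 32064 = (-332 + (8 - 12/49)) - 32064 = (-332 + 380/49) - 32064 = -15888/49 - 32064 = -1587024/49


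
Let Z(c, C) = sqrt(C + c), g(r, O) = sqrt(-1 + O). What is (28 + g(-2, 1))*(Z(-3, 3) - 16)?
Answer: -448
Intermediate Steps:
(28 + g(-2, 1))*(Z(-3, 3) - 16) = (28 + sqrt(-1 + 1))*(sqrt(3 - 3) - 16) = (28 + sqrt(0))*(sqrt(0) - 16) = (28 + 0)*(0 - 16) = 28*(-16) = -448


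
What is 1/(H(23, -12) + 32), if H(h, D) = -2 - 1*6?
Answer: 1/24 ≈ 0.041667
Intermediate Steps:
H(h, D) = -8 (H(h, D) = -2 - 6 = -8)
1/(H(23, -12) + 32) = 1/(-8 + 32) = 1/24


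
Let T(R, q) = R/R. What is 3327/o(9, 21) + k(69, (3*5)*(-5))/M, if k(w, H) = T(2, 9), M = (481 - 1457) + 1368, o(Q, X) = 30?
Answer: 217369/1960 ≈ 110.90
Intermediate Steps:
T(R, q) = 1
M = 392 (M = -976 + 1368 = 392)
k(w, H) = 1
3327/o(9, 21) + k(69, (3*5)*(-5))/M = 3327/30 + 1/392 = 3327*(1/30) + 1*(1/392) = 1109/10 + 1/392 = 217369/1960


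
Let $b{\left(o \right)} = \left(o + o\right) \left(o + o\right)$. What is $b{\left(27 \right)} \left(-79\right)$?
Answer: $-230364$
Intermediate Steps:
$b{\left(o \right)} = 4 o^{2}$ ($b{\left(o \right)} = 2 o 2 o = 4 o^{2}$)
$b{\left(27 \right)} \left(-79\right) = 4 \cdot 27^{2} \left(-79\right) = 4 \cdot 729 \left(-79\right) = 2916 \left(-79\right) = -230364$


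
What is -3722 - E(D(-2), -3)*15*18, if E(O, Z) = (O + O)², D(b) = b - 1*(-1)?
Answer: -4802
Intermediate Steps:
D(b) = 1 + b (D(b) = b + 1 = 1 + b)
E(O, Z) = 4*O² (E(O, Z) = (2*O)² = 4*O²)
-3722 - E(D(-2), -3)*15*18 = -3722 - (4*(1 - 2)²)*15*18 = -3722 - (4*(-1)²)*15*18 = -3722 - (4*1)*15*18 = -3722 - 4*15*18 = -3722 - 60*18 = -3722 - 1*1080 = -3722 - 1080 = -4802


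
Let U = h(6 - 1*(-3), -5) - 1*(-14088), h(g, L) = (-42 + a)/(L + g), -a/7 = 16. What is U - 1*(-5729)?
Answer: 39557/2 ≈ 19779.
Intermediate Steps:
a = -112 (a = -7*16 = -112)
h(g, L) = -154/(L + g) (h(g, L) = (-42 - 112)/(L + g) = -154/(L + g))
U = 28099/2 (U = -154/(-5 + (6 - 1*(-3))) - 1*(-14088) = -154/(-5 + (6 + 3)) + 14088 = -154/(-5 + 9) + 14088 = -154/4 + 14088 = -154*¼ + 14088 = -77/2 + 14088 = 28099/2 ≈ 14050.)
U - 1*(-5729) = 28099/2 - 1*(-5729) = 28099/2 + 5729 = 39557/2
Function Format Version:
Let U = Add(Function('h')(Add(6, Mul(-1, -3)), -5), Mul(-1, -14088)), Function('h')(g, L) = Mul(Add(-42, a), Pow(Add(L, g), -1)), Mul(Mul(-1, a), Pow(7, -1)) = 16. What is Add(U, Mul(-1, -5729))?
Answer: Rational(39557, 2) ≈ 19779.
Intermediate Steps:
a = -112 (a = Mul(-7, 16) = -112)
Function('h')(g, L) = Mul(-154, Pow(Add(L, g), -1)) (Function('h')(g, L) = Mul(Add(-42, -112), Pow(Add(L, g), -1)) = Mul(-154, Pow(Add(L, g), -1)))
U = Rational(28099, 2) (U = Add(Mul(-154, Pow(Add(-5, Add(6, Mul(-1, -3))), -1)), Mul(-1, -14088)) = Add(Mul(-154, Pow(Add(-5, Add(6, 3)), -1)), 14088) = Add(Mul(-154, Pow(Add(-5, 9), -1)), 14088) = Add(Mul(-154, Pow(4, -1)), 14088) = Add(Mul(-154, Rational(1, 4)), 14088) = Add(Rational(-77, 2), 14088) = Rational(28099, 2) ≈ 14050.)
Add(U, Mul(-1, -5729)) = Add(Rational(28099, 2), Mul(-1, -5729)) = Add(Rational(28099, 2), 5729) = Rational(39557, 2)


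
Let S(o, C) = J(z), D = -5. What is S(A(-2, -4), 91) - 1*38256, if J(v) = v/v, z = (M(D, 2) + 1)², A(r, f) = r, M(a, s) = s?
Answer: -38255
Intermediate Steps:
z = 9 (z = (2 + 1)² = 3² = 9)
J(v) = 1
S(o, C) = 1
S(A(-2, -4), 91) - 1*38256 = 1 - 1*38256 = 1 - 38256 = -38255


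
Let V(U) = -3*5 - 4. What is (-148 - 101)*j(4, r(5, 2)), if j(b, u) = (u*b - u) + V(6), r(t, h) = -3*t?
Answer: 15936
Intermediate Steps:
V(U) = -19 (V(U) = -15 - 4 = -19)
j(b, u) = -19 - u + b*u (j(b, u) = (u*b - u) - 19 = (b*u - u) - 19 = (-u + b*u) - 19 = -19 - u + b*u)
(-148 - 101)*j(4, r(5, 2)) = (-148 - 101)*(-19 - (-3)*5 + 4*(-3*5)) = -249*(-19 - 1*(-15) + 4*(-15)) = -249*(-19 + 15 - 60) = -249*(-64) = 15936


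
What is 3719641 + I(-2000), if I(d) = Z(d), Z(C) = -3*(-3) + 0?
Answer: 3719650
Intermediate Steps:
Z(C) = 9 (Z(C) = 9 + 0 = 9)
I(d) = 9
3719641 + I(-2000) = 3719641 + 9 = 3719650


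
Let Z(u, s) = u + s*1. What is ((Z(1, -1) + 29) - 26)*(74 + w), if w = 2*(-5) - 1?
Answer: 189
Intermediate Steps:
Z(u, s) = s + u (Z(u, s) = u + s = s + u)
w = -11 (w = -10 - 1 = -11)
((Z(1, -1) + 29) - 26)*(74 + w) = (((-1 + 1) + 29) - 26)*(74 - 11) = ((0 + 29) - 26)*63 = (29 - 26)*63 = 3*63 = 189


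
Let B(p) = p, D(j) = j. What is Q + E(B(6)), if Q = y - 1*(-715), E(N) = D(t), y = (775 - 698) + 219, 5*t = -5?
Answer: 1010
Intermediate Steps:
t = -1 (t = (⅕)*(-5) = -1)
y = 296 (y = 77 + 219 = 296)
E(N) = -1
Q = 1011 (Q = 296 - 1*(-715) = 296 + 715 = 1011)
Q + E(B(6)) = 1011 - 1 = 1010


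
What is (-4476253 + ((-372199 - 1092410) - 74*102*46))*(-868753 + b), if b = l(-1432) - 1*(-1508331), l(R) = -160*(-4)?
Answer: -4025735599260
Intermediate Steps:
l(R) = 640
b = 1508971 (b = 640 - 1*(-1508331) = 640 + 1508331 = 1508971)
(-4476253 + ((-372199 - 1092410) - 74*102*46))*(-868753 + b) = (-4476253 + ((-372199 - 1092410) - 74*102*46))*(-868753 + 1508971) = (-4476253 + (-1464609 - 7548*46))*640218 = (-4476253 + (-1464609 - 347208))*640218 = (-4476253 - 1811817)*640218 = -6288070*640218 = -4025735599260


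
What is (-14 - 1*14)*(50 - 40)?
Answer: -280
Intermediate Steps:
(-14 - 1*14)*(50 - 40) = (-14 - 14)*10 = -28*10 = -280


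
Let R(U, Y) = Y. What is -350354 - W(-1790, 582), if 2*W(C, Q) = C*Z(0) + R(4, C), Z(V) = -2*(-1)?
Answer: -347669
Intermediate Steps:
Z(V) = 2
W(C, Q) = 3*C/2 (W(C, Q) = (C*2 + C)/2 = (2*C + C)/2 = (3*C)/2 = 3*C/2)
-350354 - W(-1790, 582) = -350354 - 3*(-1790)/2 = -350354 - 1*(-2685) = -350354 + 2685 = -347669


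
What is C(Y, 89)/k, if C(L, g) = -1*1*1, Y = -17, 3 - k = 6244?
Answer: 1/6241 ≈ 0.00016023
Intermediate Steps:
k = -6241 (k = 3 - 1*6244 = 3 - 6244 = -6241)
C(L, g) = -1 (C(L, g) = -1*1 = -1)
C(Y, 89)/k = -1/(-6241) = -1*(-1/6241) = 1/6241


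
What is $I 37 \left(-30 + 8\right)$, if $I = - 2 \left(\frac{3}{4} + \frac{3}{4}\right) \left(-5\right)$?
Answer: $-12210$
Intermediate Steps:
$I = 15$ ($I = - 2 \left(3 \cdot \frac{1}{4} + 3 \cdot \frac{1}{4}\right) \left(-5\right) = - 2 \left(\frac{3}{4} + \frac{3}{4}\right) \left(-5\right) = \left(-2\right) \frac{3}{2} \left(-5\right) = \left(-3\right) \left(-5\right) = 15$)
$I 37 \left(-30 + 8\right) = 15 \cdot 37 \left(-30 + 8\right) = 555 \left(-22\right) = -12210$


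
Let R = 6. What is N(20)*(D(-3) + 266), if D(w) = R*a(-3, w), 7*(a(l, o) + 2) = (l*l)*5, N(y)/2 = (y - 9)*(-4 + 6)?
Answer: 90112/7 ≈ 12873.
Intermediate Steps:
N(y) = -36 + 4*y (N(y) = 2*((y - 9)*(-4 + 6)) = 2*((-9 + y)*2) = 2*(-18 + 2*y) = -36 + 4*y)
a(l, o) = -2 + 5*l²/7 (a(l, o) = -2 + ((l*l)*5)/7 = -2 + (l²*5)/7 = -2 + (5*l²)/7 = -2 + 5*l²/7)
D(w) = 186/7 (D(w) = 6*(-2 + (5/7)*(-3)²) = 6*(-2 + (5/7)*9) = 6*(-2 + 45/7) = 6*(31/7) = 186/7)
N(20)*(D(-3) + 266) = (-36 + 4*20)*(186/7 + 266) = (-36 + 80)*(2048/7) = 44*(2048/7) = 90112/7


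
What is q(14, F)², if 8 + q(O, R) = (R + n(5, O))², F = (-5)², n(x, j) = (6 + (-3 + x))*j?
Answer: 351975121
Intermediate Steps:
n(x, j) = j*(3 + x) (n(x, j) = (3 + x)*j = j*(3 + x))
F = 25
q(O, R) = -8 + (R + 8*O)² (q(O, R) = -8 + (R + O*(3 + 5))² = -8 + (R + O*8)² = -8 + (R + 8*O)²)
q(14, F)² = (-8 + (25 + 8*14)²)² = (-8 + (25 + 112)²)² = (-8 + 137²)² = (-8 + 18769)² = 18761² = 351975121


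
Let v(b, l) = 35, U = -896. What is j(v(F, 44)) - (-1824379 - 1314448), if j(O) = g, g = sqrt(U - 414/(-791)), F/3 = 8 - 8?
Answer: 3138827 + I*sqrt(560282702)/791 ≈ 3.1388e+6 + 29.925*I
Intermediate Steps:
F = 0 (F = 3*(8 - 8) = 3*0 = 0)
g = I*sqrt(560282702)/791 (g = sqrt(-896 - 414/(-791)) = sqrt(-896 - 414*(-1/791)) = sqrt(-896 + 414/791) = sqrt(-708322/791) = I*sqrt(560282702)/791 ≈ 29.924*I)
j(O) = I*sqrt(560282702)/791
j(v(F, 44)) - (-1824379 - 1314448) = I*sqrt(560282702)/791 - (-1824379 - 1314448) = I*sqrt(560282702)/791 - 1*(-3138827) = I*sqrt(560282702)/791 + 3138827 = 3138827 + I*sqrt(560282702)/791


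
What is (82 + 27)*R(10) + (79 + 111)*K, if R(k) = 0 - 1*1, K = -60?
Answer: -11509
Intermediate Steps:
R(k) = -1 (R(k) = 0 - 1 = -1)
(82 + 27)*R(10) + (79 + 111)*K = (82 + 27)*(-1) + (79 + 111)*(-60) = 109*(-1) + 190*(-60) = -109 - 11400 = -11509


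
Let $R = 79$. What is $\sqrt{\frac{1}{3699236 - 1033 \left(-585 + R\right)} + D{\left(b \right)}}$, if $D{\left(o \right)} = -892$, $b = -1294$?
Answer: $\frac{i \sqrt{15899656212495618}}{4221934} \approx 29.866 i$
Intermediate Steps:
$\sqrt{\frac{1}{3699236 - 1033 \left(-585 + R\right)} + D{\left(b \right)}} = \sqrt{\frac{1}{3699236 - 1033 \left(-585 + 79\right)} - 892} = \sqrt{\frac{1}{3699236 - -522698} - 892} = \sqrt{\frac{1}{3699236 + 522698} - 892} = \sqrt{\frac{1}{4221934} - 892} = \sqrt{- \frac{3765965127}{4221934}} = \frac{i \sqrt{15899656212495618}}{4221934}$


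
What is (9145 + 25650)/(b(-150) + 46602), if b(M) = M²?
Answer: 34795/69102 ≈ 0.50353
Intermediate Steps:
(9145 + 25650)/(b(-150) + 46602) = (9145 + 25650)/((-150)² + 46602) = 34795/(22500 + 46602) = 34795/69102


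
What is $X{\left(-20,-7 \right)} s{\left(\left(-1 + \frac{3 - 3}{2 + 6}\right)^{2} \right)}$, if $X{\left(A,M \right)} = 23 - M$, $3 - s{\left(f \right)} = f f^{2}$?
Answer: $60$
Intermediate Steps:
$s{\left(f \right)} = 3 - f^{3}$ ($s{\left(f \right)} = 3 - f f^{2} = 3 - f^{3}$)
$X{\left(-20,-7 \right)} s{\left(\left(-1 + \frac{3 - 3}{2 + 6}\right)^{2} \right)} = \left(23 - -7\right) \left(3 - \left(\left(-1 + \frac{3 - 3}{2 + 6}\right)^{2}\right)^{3}\right) = \left(23 + 7\right) \left(3 - \left(\left(-1 + \frac{0}{8}\right)^{2}\right)^{3}\right) = 30 \left(3 - \left(\left(-1 + 0 \cdot \frac{1}{8}\right)^{2}\right)^{3}\right) = 30 \left(3 - \left(\left(-1 + 0\right)^{2}\right)^{3}\right) = 30 \left(3 - \left(\left(-1\right)^{2}\right)^{3}\right) = 30 \left(3 - 1^{3}\right) = 30 \left(3 - 1\right) = 30 \cdot 2 = 60$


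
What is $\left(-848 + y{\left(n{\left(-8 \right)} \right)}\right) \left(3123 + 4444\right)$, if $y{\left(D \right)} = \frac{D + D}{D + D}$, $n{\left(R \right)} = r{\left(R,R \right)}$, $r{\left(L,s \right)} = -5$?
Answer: $-6409249$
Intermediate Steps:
$n{\left(R \right)} = -5$
$y{\left(D \right)} = 1$ ($y{\left(D \right)} = \frac{2 D}{2 D} = 2 D \frac{1}{2 D} = 1$)
$\left(-848 + y{\left(n{\left(-8 \right)} \right)}\right) \left(3123 + 4444\right) = \left(-848 + 1\right) \left(3123 + 4444\right) = \left(-847\right) 7567 = -6409249$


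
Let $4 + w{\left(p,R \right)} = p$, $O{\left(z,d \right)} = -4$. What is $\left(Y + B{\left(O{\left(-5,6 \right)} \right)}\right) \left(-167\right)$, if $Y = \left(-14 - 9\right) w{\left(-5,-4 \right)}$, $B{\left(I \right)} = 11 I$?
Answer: $-27221$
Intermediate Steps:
$w{\left(p,R \right)} = -4 + p$
$Y = 207$ ($Y = \left(-14 - 9\right) \left(-4 - 5\right) = \left(-23\right) \left(-9\right) = 207$)
$\left(Y + B{\left(O{\left(-5,6 \right)} \right)}\right) \left(-167\right) = \left(207 + 11 \left(-4\right)\right) \left(-167\right) = \left(207 - 44\right) \left(-167\right) = 163 \left(-167\right) = -27221$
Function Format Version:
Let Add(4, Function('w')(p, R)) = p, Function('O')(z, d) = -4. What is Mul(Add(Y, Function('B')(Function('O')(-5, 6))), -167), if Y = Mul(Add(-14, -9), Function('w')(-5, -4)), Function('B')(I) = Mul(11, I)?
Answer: -27221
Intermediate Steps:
Function('w')(p, R) = Add(-4, p)
Y = 207 (Y = Mul(Add(-14, -9), Add(-4, -5)) = Mul(-23, -9) = 207)
Mul(Add(Y, Function('B')(Function('O')(-5, 6))), -167) = Mul(Add(207, Mul(11, -4)), -167) = Mul(Add(207, -44), -167) = Mul(163, -167) = -27221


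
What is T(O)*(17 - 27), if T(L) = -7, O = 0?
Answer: 70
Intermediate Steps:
T(O)*(17 - 27) = -7*(17 - 27) = -7*(-10) = 70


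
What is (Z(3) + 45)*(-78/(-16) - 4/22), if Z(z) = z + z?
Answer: 21063/88 ≈ 239.35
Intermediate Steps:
Z(z) = 2*z
(Z(3) + 45)*(-78/(-16) - 4/22) = (2*3 + 45)*(-78/(-16) - 4/22) = (6 + 45)*(-78*(-1/16) - 4*1/22) = 51*(39/8 - 2/11) = 51*(413/88) = 21063/88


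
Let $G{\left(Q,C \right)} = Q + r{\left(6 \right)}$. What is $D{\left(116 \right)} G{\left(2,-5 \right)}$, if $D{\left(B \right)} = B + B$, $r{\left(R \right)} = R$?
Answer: $1856$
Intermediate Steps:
$D{\left(B \right)} = 2 B$
$G{\left(Q,C \right)} = 6 + Q$ ($G{\left(Q,C \right)} = Q + 6 = 6 + Q$)
$D{\left(116 \right)} G{\left(2,-5 \right)} = 2 \cdot 116 \left(6 + 2\right) = 232 \cdot 8 = 1856$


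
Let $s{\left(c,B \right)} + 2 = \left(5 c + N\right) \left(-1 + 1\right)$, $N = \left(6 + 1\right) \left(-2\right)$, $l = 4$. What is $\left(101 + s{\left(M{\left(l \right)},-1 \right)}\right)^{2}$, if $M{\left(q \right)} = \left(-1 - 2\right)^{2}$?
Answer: $9801$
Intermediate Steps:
$N = -14$ ($N = 7 \left(-2\right) = -14$)
$M{\left(q \right)} = 9$ ($M{\left(q \right)} = \left(-3\right)^{2} = 9$)
$s{\left(c,B \right)} = -2$ ($s{\left(c,B \right)} = -2 + \left(5 c - 14\right) \left(-1 + 1\right) = -2 + \left(-14 + 5 c\right) 0 = -2 + 0 = -2$)
$\left(101 + s{\left(M{\left(l \right)},-1 \right)}\right)^{2} = \left(101 - 2\right)^{2} = 99^{2} = 9801$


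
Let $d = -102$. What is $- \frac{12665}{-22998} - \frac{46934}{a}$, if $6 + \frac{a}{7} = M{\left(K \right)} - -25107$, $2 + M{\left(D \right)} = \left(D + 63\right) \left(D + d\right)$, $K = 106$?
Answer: $\frac{1205694493}{4149414150} \approx 0.29057$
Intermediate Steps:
$M{\left(D \right)} = -2 + \left(-102 + D\right) \left(63 + D\right)$ ($M{\left(D \right)} = -2 + \left(D + 63\right) \left(D - 102\right) = -2 + \left(63 + D\right) \left(-102 + D\right) = -2 + \left(-102 + D\right) \left(63 + D\right)$)
$a = 180425$ ($a = -42 + 7 \left(\left(-6428 + 106^{2} - 4134\right) - -25107\right) = -42 + 7 \left(\left(-6428 + 11236 - 4134\right) + 25107\right) = -42 + 7 \left(674 + 25107\right) = -42 + 7 \cdot 25781 = -42 + 180467 = 180425$)
$- \frac{12665}{-22998} - \frac{46934}{a} = - \frac{12665}{-22998} - \frac{46934}{180425} = \left(-12665\right) \left(- \frac{1}{22998}\right) - \frac{46934}{180425} = \frac{12665}{22998} - \frac{46934}{180425} = \frac{1205694493}{4149414150}$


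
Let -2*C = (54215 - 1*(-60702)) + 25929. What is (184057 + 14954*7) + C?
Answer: 218312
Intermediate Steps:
C = -70423 (C = -((54215 - 1*(-60702)) + 25929)/2 = -((54215 + 60702) + 25929)/2 = -(114917 + 25929)/2 = -1/2*140846 = -70423)
(184057 + 14954*7) + C = (184057 + 14954*7) - 70423 = (184057 + 104678) - 70423 = 288735 - 70423 = 218312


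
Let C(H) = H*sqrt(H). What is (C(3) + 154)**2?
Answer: 23743 + 924*sqrt(3) ≈ 25343.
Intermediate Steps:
C(H) = H**(3/2)
(C(3) + 154)**2 = (3**(3/2) + 154)**2 = (3*sqrt(3) + 154)**2 = (154 + 3*sqrt(3))**2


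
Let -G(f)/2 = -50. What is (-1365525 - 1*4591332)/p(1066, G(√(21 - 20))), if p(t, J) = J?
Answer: -5956857/100 ≈ -59569.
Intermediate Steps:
G(f) = 100 (G(f) = -2*(-50) = 100)
(-1365525 - 1*4591332)/p(1066, G(√(21 - 20))) = (-1365525 - 1*4591332)/100 = (-1365525 - 4591332)*(1/100) = -5956857*1/100 = -5956857/100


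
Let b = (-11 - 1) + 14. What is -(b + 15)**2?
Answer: -289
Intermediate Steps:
b = 2 (b = -12 + 14 = 2)
-(b + 15)**2 = -(2 + 15)**2 = -1*17**2 = -1*289 = -289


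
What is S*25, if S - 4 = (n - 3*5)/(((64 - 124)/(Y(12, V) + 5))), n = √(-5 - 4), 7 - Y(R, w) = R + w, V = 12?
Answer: 25 + 15*I ≈ 25.0 + 15.0*I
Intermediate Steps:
Y(R, w) = 7 - R - w (Y(R, w) = 7 - (R + w) = 7 + (-R - w) = 7 - R - w)
n = 3*I (n = √(-9) = 3*I ≈ 3.0*I)
S = 1 + 3*I/5 (S = 4 + (3*I - 3*5)/(((64 - 124)/((7 - 1*12 - 1*12) + 5))) = 4 + (3*I - 15)/((-60/((7 - 12 - 12) + 5))) = 4 + (-15 + 3*I)/((-60/(-17 + 5))) = 4 + (-15 + 3*I)/((-60/(-12))) = 4 + (-15 + 3*I)/((-60*(-1/12))) = 4 + (-15 + 3*I)/5 = 4 + (-15 + 3*I)*(⅕) = 4 + (-3 + 3*I/5) = 1 + 3*I/5 ≈ 1.0 + 0.6*I)
S*25 = (1 + 3*I/5)*25 = 25 + 15*I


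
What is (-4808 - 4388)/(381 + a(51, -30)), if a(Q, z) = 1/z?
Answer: -25080/1039 ≈ -24.139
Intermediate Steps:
(-4808 - 4388)/(381 + a(51, -30)) = (-4808 - 4388)/(381 + 1/(-30)) = -9196/(381 - 1/30) = -9196/11429/30 = -9196*30/11429 = -25080/1039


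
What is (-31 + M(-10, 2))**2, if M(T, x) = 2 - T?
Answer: 361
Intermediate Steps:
(-31 + M(-10, 2))**2 = (-31 + (2 - 1*(-10)))**2 = (-31 + (2 + 10))**2 = (-31 + 12)**2 = (-19)**2 = 361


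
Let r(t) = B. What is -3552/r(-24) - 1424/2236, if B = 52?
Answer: -38540/559 ≈ -68.945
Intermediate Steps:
r(t) = 52
-3552/r(-24) - 1424/2236 = -3552/52 - 1424/2236 = -3552*1/52 - 1424*1/2236 = -888/13 - 356/559 = -38540/559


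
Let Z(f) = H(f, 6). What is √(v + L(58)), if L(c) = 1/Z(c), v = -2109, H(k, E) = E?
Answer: I*√75918/6 ≈ 45.922*I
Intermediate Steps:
Z(f) = 6
L(c) = ⅙ (L(c) = 1/6 = ⅙)
√(v + L(58)) = √(-2109 + ⅙) = √(-12653/6) = I*√75918/6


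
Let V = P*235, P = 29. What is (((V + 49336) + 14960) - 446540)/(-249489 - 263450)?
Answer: 375429/512939 ≈ 0.73192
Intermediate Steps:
V = 6815 (V = 29*235 = 6815)
(((V + 49336) + 14960) - 446540)/(-249489 - 263450) = (((6815 + 49336) + 14960) - 446540)/(-249489 - 263450) = ((56151 + 14960) - 446540)/(-512939) = (71111 - 446540)*(-1/512939) = -375429*(-1/512939) = 375429/512939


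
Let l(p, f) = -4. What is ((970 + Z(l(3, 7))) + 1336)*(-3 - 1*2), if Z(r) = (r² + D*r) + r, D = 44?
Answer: -10710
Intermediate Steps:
Z(r) = r² + 45*r (Z(r) = (r² + 44*r) + r = r² + 45*r)
((970 + Z(l(3, 7))) + 1336)*(-3 - 1*2) = ((970 - 4*(45 - 4)) + 1336)*(-3 - 1*2) = ((970 - 4*41) + 1336)*(-3 - 2) = ((970 - 164) + 1336)*(-5) = (806 + 1336)*(-5) = 2142*(-5) = -10710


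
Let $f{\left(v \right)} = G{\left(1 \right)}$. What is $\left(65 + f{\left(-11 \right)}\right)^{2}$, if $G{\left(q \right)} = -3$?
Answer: $3844$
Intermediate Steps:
$f{\left(v \right)} = -3$
$\left(65 + f{\left(-11 \right)}\right)^{2} = \left(65 - 3\right)^{2} = 62^{2} = 3844$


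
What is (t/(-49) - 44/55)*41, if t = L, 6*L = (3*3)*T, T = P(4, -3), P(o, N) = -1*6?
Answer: -6191/245 ≈ -25.269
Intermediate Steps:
P(o, N) = -6
T = -6
L = -9 (L = ((3*3)*(-6))/6 = (9*(-6))/6 = (1/6)*(-54) = -9)
t = -9
(t/(-49) - 44/55)*41 = (-9/(-49) - 44/55)*41 = (-9*(-1/49) - 44*1/55)*41 = (9/49 - 4/5)*41 = -151/245*41 = -6191/245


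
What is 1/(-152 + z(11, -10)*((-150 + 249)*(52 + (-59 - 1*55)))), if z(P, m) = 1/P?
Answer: -1/710 ≈ -0.0014085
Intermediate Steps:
1/(-152 + z(11, -10)*((-150 + 249)*(52 + (-59 - 1*55)))) = 1/(-152 + ((-150 + 249)*(52 + (-59 - 1*55)))/11) = 1/(-152 + (99*(52 + (-59 - 55)))/11) = 1/(-152 + (99*(52 - 114))/11) = 1/(-152 + (99*(-62))/11) = 1/(-152 + (1/11)*(-6138)) = 1/(-152 - 558) = 1/(-710) = -1/710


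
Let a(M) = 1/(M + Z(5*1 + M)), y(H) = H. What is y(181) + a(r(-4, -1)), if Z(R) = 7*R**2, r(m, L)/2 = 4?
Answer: 215572/1191 ≈ 181.00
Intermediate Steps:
r(m, L) = 8 (r(m, L) = 2*4 = 8)
a(M) = 1/(M + 7*(5 + M)**2) (a(M) = 1/(M + 7*(5*1 + M)**2) = 1/(M + 7*(5 + M)**2))
y(181) + a(r(-4, -1)) = 181 + 1/(8 + 7*(5 + 8)**2) = 181 + 1/(8 + 7*13**2) = 181 + 1/(8 + 7*169) = 181 + 1/(8 + 1183) = 181 + 1/1191 = 215572/1191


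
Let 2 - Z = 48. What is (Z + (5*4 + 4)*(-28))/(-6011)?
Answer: 718/6011 ≈ 0.11945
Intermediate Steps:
Z = -46 (Z = 2 - 1*48 = 2 - 48 = -46)
(Z + (5*4 + 4)*(-28))/(-6011) = (-46 + (5*4 + 4)*(-28))/(-6011) = (-46 + (20 + 4)*(-28))*(-1/6011) = (-46 + 24*(-28))*(-1/6011) = (-46 - 672)*(-1/6011) = -718*(-1/6011) = 718/6011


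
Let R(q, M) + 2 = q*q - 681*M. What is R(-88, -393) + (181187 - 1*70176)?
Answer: 386386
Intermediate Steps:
R(q, M) = -2 + q² - 681*M (R(q, M) = -2 + (q*q - 681*M) = -2 + (q² - 681*M) = -2 + q² - 681*M)
R(-88, -393) + (181187 - 1*70176) = (-2 + (-88)² - 681*(-393)) + (181187 - 1*70176) = (-2 + 7744 + 267633) + (181187 - 70176) = 275375 + 111011 = 386386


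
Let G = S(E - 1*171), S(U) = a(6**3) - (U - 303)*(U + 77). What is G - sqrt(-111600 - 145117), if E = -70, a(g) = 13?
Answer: -89203 - I*sqrt(256717) ≈ -89203.0 - 506.67*I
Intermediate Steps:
S(U) = 13 - (-303 + U)*(77 + U) (S(U) = 13 - (U - 303)*(U + 77) = 13 - (-303 + U)*(77 + U))
G = -89203 (G = 23344 - (-70 - 1*171)**2 + 226*(-70 - 1*171) = 23344 - (-70 - 171)**2 + 226*(-70 - 171) = 23344 - 1*(-241)**2 + 226*(-241) = 23344 - 1*58081 - 54466 = 23344 - 58081 - 54466 = -89203)
G - sqrt(-111600 - 145117) = -89203 - sqrt(-111600 - 145117) = -89203 - sqrt(-256717) = -89203 - I*sqrt(256717)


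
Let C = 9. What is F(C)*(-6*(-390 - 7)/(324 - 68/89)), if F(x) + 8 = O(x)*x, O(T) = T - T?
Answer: -105999/1798 ≈ -58.954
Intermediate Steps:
O(T) = 0
F(x) = -8 (F(x) = -8 + 0*x = -8 + 0 = -8)
F(C)*(-6*(-390 - 7)/(324 - 68/89)) = -(-48)*(-390 - 7)/(324 - 68/89) = -(-48)*(-397/(324 - 68*1/89)) = -(-48)*(-397/(324 - 68/89)) = -(-48)*(-397/28768/89) = -(-48)*(-397*89/28768) = -(-48)*(-35333)/28768 = -8*105999/14384 = -105999/1798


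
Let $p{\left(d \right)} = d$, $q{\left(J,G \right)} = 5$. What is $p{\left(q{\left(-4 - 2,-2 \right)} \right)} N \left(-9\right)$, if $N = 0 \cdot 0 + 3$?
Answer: $-135$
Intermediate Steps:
$N = 3$ ($N = 0 + 3 = 3$)
$p{\left(q{\left(-4 - 2,-2 \right)} \right)} N \left(-9\right) = 5 \cdot 3 \left(-9\right) = 15 \left(-9\right) = -135$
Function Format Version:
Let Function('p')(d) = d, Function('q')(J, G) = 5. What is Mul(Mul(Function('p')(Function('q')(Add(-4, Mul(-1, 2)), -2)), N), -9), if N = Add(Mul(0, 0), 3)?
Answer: -135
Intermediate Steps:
N = 3 (N = Add(0, 3) = 3)
Mul(Mul(Function('p')(Function('q')(Add(-4, Mul(-1, 2)), -2)), N), -9) = Mul(Mul(5, 3), -9) = Mul(15, -9) = -135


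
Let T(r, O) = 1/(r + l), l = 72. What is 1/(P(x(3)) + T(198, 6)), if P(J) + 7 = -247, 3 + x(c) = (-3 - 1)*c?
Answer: -270/68579 ≈ -0.0039371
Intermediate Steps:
x(c) = -3 - 4*c (x(c) = -3 + (-3 - 1)*c = -3 - 4*c)
P(J) = -254 (P(J) = -7 - 247 = -254)
T(r, O) = 1/(72 + r) (T(r, O) = 1/(r + 72) = 1/(72 + r))
1/(P(x(3)) + T(198, 6)) = 1/(-254 + 1/(72 + 198)) = 1/(-254 + 1/270) = 1/(-68579/270) = -270/68579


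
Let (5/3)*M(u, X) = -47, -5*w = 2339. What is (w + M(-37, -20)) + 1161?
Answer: 665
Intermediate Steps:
w = -2339/5 (w = -⅕*2339 = -2339/5 ≈ -467.80)
M(u, X) = -141/5 (M(u, X) = (⅗)*(-47) = -141/5)
(w + M(-37, -20)) + 1161 = (-2339/5 - 141/5) + 1161 = -496 + 1161 = 665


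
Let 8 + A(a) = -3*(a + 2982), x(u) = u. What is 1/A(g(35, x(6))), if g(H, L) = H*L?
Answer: -1/9584 ≈ -0.00010434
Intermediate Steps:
A(a) = -8954 - 3*a (A(a) = -8 - 3*(a + 2982) = -8 - 3*(2982 + a) = -8 + (-8946 - 3*a) = -8954 - 3*a)
1/A(g(35, x(6))) = 1/(-8954 - 105*6) = 1/(-8954 - 3*210) = 1/(-8954 - 630) = 1/(-9584) = -1/9584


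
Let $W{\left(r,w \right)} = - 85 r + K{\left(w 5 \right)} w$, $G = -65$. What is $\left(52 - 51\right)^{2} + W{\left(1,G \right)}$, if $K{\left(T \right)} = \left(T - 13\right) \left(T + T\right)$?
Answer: $-14280584$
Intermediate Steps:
$K{\left(T \right)} = 2 T \left(-13 + T\right)$ ($K{\left(T \right)} = \left(-13 + T\right) 2 T = 2 T \left(-13 + T\right)$)
$W{\left(r,w \right)} = - 85 r + 10 w^{2} \left(-13 + 5 w\right)$ ($W{\left(r,w \right)} = - 85 r + 2 w 5 \left(-13 + w 5\right) w = - 85 r + 2 \cdot 5 w \left(-13 + 5 w\right) w = - 85 r + 10 w \left(-13 + 5 w\right) w = - 85 r + 10 w^{2} \left(-13 + 5 w\right)$)
$\left(52 - 51\right)^{2} + W{\left(1,G \right)} = \left(52 - 51\right)^{2} - \left(85 + 549250 + 13731250\right) = 1^{2} - 14280585 = 1 - 14280585 = -14280584$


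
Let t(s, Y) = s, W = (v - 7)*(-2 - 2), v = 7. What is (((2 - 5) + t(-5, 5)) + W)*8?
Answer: -64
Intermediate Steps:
W = 0 (W = (7 - 7)*(-2 - 2) = 0*(-4) = 0)
(((2 - 5) + t(-5, 5)) + W)*8 = (((2 - 5) - 5) + 0)*8 = ((-3 - 5) + 0)*8 = (-8 + 0)*8 = -8*8 = -64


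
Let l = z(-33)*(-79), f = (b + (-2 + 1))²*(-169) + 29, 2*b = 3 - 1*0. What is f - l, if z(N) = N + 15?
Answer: -5741/4 ≈ -1435.3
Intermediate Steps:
z(N) = 15 + N
b = 3/2 (b = (3 - 1*0)/2 = (3 + 0)/2 = (½)*3 = 3/2 ≈ 1.5000)
f = -53/4 (f = (3/2 + (-2 + 1))²*(-169) + 29 = (3/2 - 1)²*(-169) + 29 = (½)²*(-169) + 29 = (¼)*(-169) + 29 = -169/4 + 29 = -53/4 ≈ -13.250)
l = 1422 (l = (15 - 33)*(-79) = -18*(-79) = 1422)
f - l = -53/4 - 1*1422 = -53/4 - 1422 = -5741/4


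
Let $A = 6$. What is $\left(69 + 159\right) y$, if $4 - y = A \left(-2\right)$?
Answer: $3648$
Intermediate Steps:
$y = 16$ ($y = 4 - 6 \left(-2\right) = 4 - -12 = 4 + 12 = 16$)
$\left(69 + 159\right) y = \left(69 + 159\right) 16 = 228 \cdot 16 = 3648$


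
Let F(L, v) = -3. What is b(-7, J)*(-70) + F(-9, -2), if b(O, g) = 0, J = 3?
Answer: -3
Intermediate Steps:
b(-7, J)*(-70) + F(-9, -2) = 0*(-70) - 3 = 0 - 3 = -3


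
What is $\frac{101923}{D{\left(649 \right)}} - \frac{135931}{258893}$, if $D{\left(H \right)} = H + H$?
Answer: $\frac{26210712801}{336043114} \approx 77.998$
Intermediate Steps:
$D{\left(H \right)} = 2 H$
$\frac{101923}{D{\left(649 \right)}} - \frac{135931}{258893} = \frac{101923}{2 \cdot 649} - \frac{135931}{258893} = \frac{101923}{1298} - \frac{135931}{258893} = \frac{26210712801}{336043114}$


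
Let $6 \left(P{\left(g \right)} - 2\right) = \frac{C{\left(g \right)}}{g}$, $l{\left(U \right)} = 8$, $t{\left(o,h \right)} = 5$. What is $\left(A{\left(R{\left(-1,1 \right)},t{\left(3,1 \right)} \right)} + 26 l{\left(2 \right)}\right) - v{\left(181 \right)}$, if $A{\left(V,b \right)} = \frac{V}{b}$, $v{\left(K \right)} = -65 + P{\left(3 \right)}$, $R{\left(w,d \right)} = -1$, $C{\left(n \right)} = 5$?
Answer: $\frac{24347}{90} \approx 270.52$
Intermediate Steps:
$P{\left(g \right)} = 2 + \frac{5}{6 g}$ ($P{\left(g \right)} = 2 + \frac{5 \frac{1}{g}}{6} = 2 + \frac{5}{6 g}$)
$v{\left(K \right)} = - \frac{1129}{18}$ ($v{\left(K \right)} = -65 + \left(2 + \frac{5}{6 \cdot 3}\right) = -65 + \left(2 + \frac{5}{6} \cdot \frac{1}{3}\right) = -65 + \left(2 + \frac{5}{18}\right) = -65 + \frac{41}{18} = - \frac{1129}{18}$)
$\left(A{\left(R{\left(-1,1 \right)},t{\left(3,1 \right)} \right)} + 26 l{\left(2 \right)}\right) - v{\left(181 \right)} = \left(- \frac{1}{5} + 26 \cdot 8\right) - - \frac{1129}{18} = \left(\left(-1\right) \frac{1}{5} + 208\right) + \frac{1129}{18} = \left(- \frac{1}{5} + 208\right) + \frac{1129}{18} = \frac{1039}{5} + \frac{1129}{18} = \frac{24347}{90}$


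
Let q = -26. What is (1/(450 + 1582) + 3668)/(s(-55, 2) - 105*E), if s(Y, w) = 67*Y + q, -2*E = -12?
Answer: -2484459/2940304 ≈ -0.84497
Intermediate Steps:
E = 6 (E = -1/2*(-12) = 6)
s(Y, w) = -26 + 67*Y (s(Y, w) = 67*Y - 26 = -26 + 67*Y)
(1/(450 + 1582) + 3668)/(s(-55, 2) - 105*E) = (1/(450 + 1582) + 3668)/((-26 + 67*(-55)) - 105*6) = (1/2032 + 3668)/((-26 - 3685) - 630) = (1/2032 + 3668)/(-3711 - 630) = (7453377/2032)/(-4341) = (7453377/2032)*(-1/4341) = -2484459/2940304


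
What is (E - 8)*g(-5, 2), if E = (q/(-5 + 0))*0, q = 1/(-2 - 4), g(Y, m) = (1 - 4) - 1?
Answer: 32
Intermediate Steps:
g(Y, m) = -4 (g(Y, m) = -3 - 1 = -4)
q = -1/6 (q = 1/(-6) = -1/6 ≈ -0.16667)
E = 0 (E = -1/(6*(-5 + 0))*0 = -1/6/(-5)*0 = -1/6*(-1/5)*0 = (1/30)*0 = 0)
(E - 8)*g(-5, 2) = (0 - 8)*(-4) = -8*(-4) = 32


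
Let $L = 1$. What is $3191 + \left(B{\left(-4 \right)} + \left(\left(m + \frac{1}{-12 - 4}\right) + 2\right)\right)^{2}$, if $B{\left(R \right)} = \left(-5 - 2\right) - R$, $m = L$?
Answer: $\frac{816897}{256} \approx 3191.0$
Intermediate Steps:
$m = 1$
$B{\left(R \right)} = -7 - R$ ($B{\left(R \right)} = \left(-5 - 2\right) - R = -7 - R$)
$3191 + \left(B{\left(-4 \right)} + \left(\left(m + \frac{1}{-12 - 4}\right) + 2\right)\right)^{2} = 3191 + \left(\left(-7 - -4\right) + \left(\left(1 + \frac{1}{-12 - 4}\right) + 2\right)\right)^{2} = 3191 + \left(\left(-7 + 4\right) + \left(\left(1 + \frac{1}{-16}\right) + 2\right)\right)^{2} = 3191 + \left(-3 + \left(\left(1 - \frac{1}{16}\right) + 2\right)\right)^{2} = 3191 + \left(-3 + \left(\frac{15}{16} + 2\right)\right)^{2} = 3191 + \left(-3 + \frac{47}{16}\right)^{2} = 3191 + \left(- \frac{1}{16}\right)^{2} = 3191 + \frac{1}{256} = \frac{816897}{256}$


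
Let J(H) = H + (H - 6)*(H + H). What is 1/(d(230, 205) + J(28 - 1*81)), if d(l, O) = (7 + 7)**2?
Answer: 1/6397 ≈ 0.00015632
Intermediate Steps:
J(H) = H + 2*H*(-6 + H) (J(H) = H + (-6 + H)*(2*H) = H + 2*H*(-6 + H))
d(l, O) = 196 (d(l, O) = 14**2 = 196)
1/(d(230, 205) + J(28 - 1*81)) = 1/(196 + (28 - 1*81)*(-11 + 2*(28 - 1*81))) = 1/(196 + (28 - 81)*(-11 + 2*(28 - 81))) = 1/(196 - 53*(-11 + 2*(-53))) = 1/(196 - 53*(-11 - 106)) = 1/(196 - 53*(-117)) = 1/(196 + 6201) = 1/6397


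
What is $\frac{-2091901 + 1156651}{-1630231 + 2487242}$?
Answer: $- \frac{935250}{857011} \approx -1.0913$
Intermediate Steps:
$\frac{-2091901 + 1156651}{-1630231 + 2487242} = - \frac{935250}{857011}$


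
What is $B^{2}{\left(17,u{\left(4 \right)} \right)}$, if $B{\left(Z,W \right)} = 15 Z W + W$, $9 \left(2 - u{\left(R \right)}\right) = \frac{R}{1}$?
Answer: $\frac{12845056}{81} \approx 1.5858 \cdot 10^{5}$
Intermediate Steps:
$u{\left(R \right)} = 2 - \frac{R}{9}$ ($u{\left(R \right)} = 2 - \frac{R 1^{-1}}{9} = 2 - \frac{R 1}{9} = 2 - \frac{R}{9}$)
$B{\left(Z,W \right)} = W + 15 W Z$ ($B{\left(Z,W \right)} = 15 W Z + W = W + 15 W Z$)
$B^{2}{\left(17,u{\left(4 \right)} \right)} = \left(\left(2 - \frac{4}{9}\right) \left(1 + 15 \cdot 17\right)\right)^{2} = \left(\left(2 - \frac{4}{9}\right) \left(1 + 255\right)\right)^{2} = \left(\frac{14}{9} \cdot 256\right)^{2} = \left(\frac{3584}{9}\right)^{2} = \frac{12845056}{81}$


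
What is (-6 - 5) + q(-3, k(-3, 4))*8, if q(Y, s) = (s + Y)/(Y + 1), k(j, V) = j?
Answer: 13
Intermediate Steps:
q(Y, s) = (Y + s)/(1 + Y)
(-6 - 5) + q(-3, k(-3, 4))*8 = (-6 - 5) + ((-3 - 3)/(1 - 3))*8 = -11 + (-6/(-2))*8 = -11 - 1/2*(-6)*8 = -11 + 3*8 = -11 + 24 = 13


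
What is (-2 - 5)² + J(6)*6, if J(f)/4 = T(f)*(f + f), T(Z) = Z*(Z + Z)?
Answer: 20785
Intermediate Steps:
T(Z) = 2*Z² (T(Z) = Z*(2*Z) = 2*Z²)
J(f) = 16*f³ (J(f) = 4*((2*f²)*(f + f)) = 4*((2*f²)*(2*f)) = 4*(4*f³) = 16*f³)
(-2 - 5)² + J(6)*6 = (-2 - 5)² + (16*6³)*6 = (-7)² + (16*216)*6 = 49 + 3456*6 = 49 + 20736 = 20785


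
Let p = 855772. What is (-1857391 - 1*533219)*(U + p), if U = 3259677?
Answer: -9838433533890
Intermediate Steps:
(-1857391 - 1*533219)*(U + p) = (-1857391 - 1*533219)*(3259677 + 855772) = (-1857391 - 533219)*4115449 = -2390610*4115449 = -9838433533890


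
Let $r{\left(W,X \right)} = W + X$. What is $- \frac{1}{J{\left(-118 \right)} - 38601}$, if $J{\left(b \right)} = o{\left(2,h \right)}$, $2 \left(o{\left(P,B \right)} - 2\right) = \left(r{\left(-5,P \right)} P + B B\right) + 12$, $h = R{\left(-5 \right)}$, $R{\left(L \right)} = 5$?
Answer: $\frac{2}{77167} \approx 2.5918 \cdot 10^{-5}$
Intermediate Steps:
$h = 5$
$o{\left(P,B \right)} = 8 + \frac{B^{2}}{2} + \frac{P \left(-5 + P\right)}{2}$ ($o{\left(P,B \right)} = 2 + \frac{\left(\left(-5 + P\right) P + B B\right) + 12}{2} = 2 + \frac{\left(P \left(-5 + P\right) + B^{2}\right) + 12}{2} = 2 + \frac{\left(B^{2} + P \left(-5 + P\right)\right) + 12}{2} = 2 + \frac{12 + B^{2} + P \left(-5 + P\right)}{2} = 2 + \left(6 + \frac{B^{2}}{2} + \frac{P \left(-5 + P\right)}{2}\right) = 8 + \frac{B^{2}}{2} + \frac{P \left(-5 + P\right)}{2}$)
$J{\left(b \right)} = \frac{35}{2}$ ($J{\left(b \right)} = 8 + \frac{5^{2}}{2} + \frac{1}{2} \cdot 2 \left(-5 + 2\right) = 8 + \frac{1}{2} \cdot 25 + \frac{1}{2} \cdot 2 \left(-3\right) = 8 + \frac{25}{2} - 3 = \frac{35}{2}$)
$- \frac{1}{J{\left(-118 \right)} - 38601} = - \frac{1}{\frac{35}{2} - 38601} = - \frac{1}{- \frac{77167}{2}} = \left(-1\right) \left(- \frac{2}{77167}\right) = \frac{2}{77167}$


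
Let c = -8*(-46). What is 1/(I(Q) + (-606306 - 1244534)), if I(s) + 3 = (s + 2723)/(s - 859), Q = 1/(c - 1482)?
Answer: -956927/1771124672882 ≈ -5.4029e-7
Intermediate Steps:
c = 368
Q = -1/1114 (Q = 1/(368 - 1482) = 1/(-1114) = -1/1114 ≈ -0.00089767)
I(s) = -3 + (2723 + s)/(-859 + s) (I(s) = -3 + (s + 2723)/(s - 859) = -3 + (2723 + s)/(-859 + s))
1/(I(Q) + (-606306 - 1244534)) = 1/(2*(2650 - 1*(-1/1114))/(-859 - 1/1114) + (-606306 - 1244534)) = 1/(2*(2650 + 1/1114)/(-956927/1114) - 1850840) = 1/(2*(-1114/956927)*(2952101/1114) - 1850840) = 1/(-5904202/956927 - 1850840) = 1/(-1771124672882/956927) = -956927/1771124672882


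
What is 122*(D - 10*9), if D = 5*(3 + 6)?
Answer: -5490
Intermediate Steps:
D = 45 (D = 5*9 = 45)
122*(D - 10*9) = 122*(45 - 10*9) = 122*(45 - 90) = 122*(-45) = -5490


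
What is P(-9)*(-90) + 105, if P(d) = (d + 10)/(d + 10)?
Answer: 15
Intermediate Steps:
P(d) = 1 (P(d) = (10 + d)/(10 + d) = 1)
P(-9)*(-90) + 105 = 1*(-90) + 105 = -90 + 105 = 15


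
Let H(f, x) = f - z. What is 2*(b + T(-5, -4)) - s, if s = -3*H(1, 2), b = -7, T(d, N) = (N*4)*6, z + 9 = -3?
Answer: -167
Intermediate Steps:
z = -12 (z = -9 - 3 = -12)
T(d, N) = 24*N (T(d, N) = (4*N)*6 = 24*N)
H(f, x) = 12 + f (H(f, x) = f - 1*(-12) = f + 12 = 12 + f)
s = -39 (s = -3*(12 + 1) = -3*13 = -39)
2*(b + T(-5, -4)) - s = 2*(-7 + 24*(-4)) - 1*(-39) = 2*(-7 - 96) + 39 = 2*(-103) + 39 = -206 + 39 = -167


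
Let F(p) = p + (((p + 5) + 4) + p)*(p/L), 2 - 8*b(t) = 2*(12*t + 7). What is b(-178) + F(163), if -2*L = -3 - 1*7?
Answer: 23233/2 ≈ 11617.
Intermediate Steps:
L = 5 (L = -(-3 - 1*7)/2 = -(-3 - 7)/2 = -½*(-10) = 5)
b(t) = -3/2 - 3*t (b(t) = ¼ - (12*t + 7)/4 = ¼ - (7 + 12*t)/4 = ¼ - (14 + 24*t)/8 = ¼ + (-7/4 - 3*t) = -3/2 - 3*t)
F(p) = p + p*(9 + 2*p)/5 (F(p) = p + (((p + 5) + 4) + p)*(p/5) = p + (((5 + p) + 4) + p)*(p*(⅕)) = p + ((9 + p) + p)*(p/5) = p + (9 + 2*p)*(p/5) = p + p*(9 + 2*p)/5)
b(-178) + F(163) = (-3/2 - 3*(-178)) + (⅖)*163*(7 + 163) = (-3/2 + 534) + (⅖)*163*170 = 1065/2 + 11084 = 23233/2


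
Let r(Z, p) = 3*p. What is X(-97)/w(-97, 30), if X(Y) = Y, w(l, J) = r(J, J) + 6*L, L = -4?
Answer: -97/66 ≈ -1.4697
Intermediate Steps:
w(l, J) = -24 + 3*J (w(l, J) = 3*J + 6*(-4) = 3*J - 24 = -24 + 3*J)
X(-97)/w(-97, 30) = -97/(-24 + 3*30) = -97/(-24 + 90) = -97/66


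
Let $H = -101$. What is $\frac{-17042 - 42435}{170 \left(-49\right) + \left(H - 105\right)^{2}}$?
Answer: $- \frac{59477}{34106} \approx -1.7439$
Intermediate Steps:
$\frac{-17042 - 42435}{170 \left(-49\right) + \left(H - 105\right)^{2}} = \frac{-17042 - 42435}{170 \left(-49\right) + \left(-101 - 105\right)^{2}} = - \frac{59477}{-8330 + \left(-206\right)^{2}} = - \frac{59477}{-8330 + 42436} = - \frac{59477}{34106}$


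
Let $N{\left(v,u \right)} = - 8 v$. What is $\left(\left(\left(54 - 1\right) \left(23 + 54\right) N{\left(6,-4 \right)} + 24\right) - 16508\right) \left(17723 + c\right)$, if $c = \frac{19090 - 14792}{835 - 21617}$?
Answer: $- \frac{39109905934368}{10391} \approx -3.7638 \cdot 10^{9}$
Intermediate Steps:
$c = - \frac{2149}{10391}$ ($c = \frac{4298}{-20782} = 4298 \left(- \frac{1}{20782}\right) = - \frac{2149}{10391} \approx -0.20681$)
$\left(\left(\left(54 - 1\right) \left(23 + 54\right) N{\left(6,-4 \right)} + 24\right) - 16508\right) \left(17723 + c\right) = \left(\left(\left(54 - 1\right) \left(23 + 54\right) \left(\left(-8\right) 6\right) + 24\right) - 16508\right) \left(17723 - \frac{2149}{10391}\right) = \left(\left(53 \cdot 77 \left(-48\right) + 24\right) - 16508\right) \frac{184157544}{10391} = \left(\left(4081 \left(-48\right) + 24\right) - 16508\right) \frac{184157544}{10391} = \left(\left(-195888 + 24\right) - 16508\right) \frac{184157544}{10391} = \left(-195864 - 16508\right) \frac{184157544}{10391} = \left(-212372\right) \frac{184157544}{10391} = - \frac{39109905934368}{10391}$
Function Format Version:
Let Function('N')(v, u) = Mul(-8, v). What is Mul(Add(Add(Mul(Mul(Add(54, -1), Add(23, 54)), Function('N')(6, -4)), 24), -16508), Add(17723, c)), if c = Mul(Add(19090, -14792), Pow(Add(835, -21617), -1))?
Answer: Rational(-39109905934368, 10391) ≈ -3.7638e+9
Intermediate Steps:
c = Rational(-2149, 10391) (c = Mul(4298, Pow(-20782, -1)) = Mul(4298, Rational(-1, 20782)) = Rational(-2149, 10391) ≈ -0.20681)
Mul(Add(Add(Mul(Mul(Add(54, -1), Add(23, 54)), Function('N')(6, -4)), 24), -16508), Add(17723, c)) = Mul(Add(Add(Mul(Mul(Add(54, -1), Add(23, 54)), Mul(-8, 6)), 24), -16508), Add(17723, Rational(-2149, 10391))) = Mul(Add(Add(Mul(Mul(53, 77), -48), 24), -16508), Rational(184157544, 10391)) = Mul(Add(Add(Mul(4081, -48), 24), -16508), Rational(184157544, 10391)) = Mul(Add(Add(-195888, 24), -16508), Rational(184157544, 10391)) = Mul(Add(-195864, -16508), Rational(184157544, 10391)) = Mul(-212372, Rational(184157544, 10391)) = Rational(-39109905934368, 10391)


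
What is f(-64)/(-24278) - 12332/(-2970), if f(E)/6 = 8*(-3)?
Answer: 74955994/18026415 ≈ 4.1581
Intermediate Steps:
f(E) = -144 (f(E) = 6*(8*(-3)) = 6*(-24) = -144)
f(-64)/(-24278) - 12332/(-2970) = -144/(-24278) - 12332/(-2970) = -144*(-1/24278) - 12332*(-1/2970) = 72/12139 + 6166/1485 = 74955994/18026415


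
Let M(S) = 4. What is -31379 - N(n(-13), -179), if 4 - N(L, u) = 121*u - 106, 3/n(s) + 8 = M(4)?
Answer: -53148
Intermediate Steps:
n(s) = -3/4 (n(s) = 3/(-8 + 4) = 3/(-4) = 3*(-1/4) = -3/4)
N(L, u) = 110 - 121*u (N(L, u) = 4 - (121*u - 106) = 4 - (-106 + 121*u) = 4 + (106 - 121*u) = 110 - 121*u)
-31379 - N(n(-13), -179) = -31379 - (110 - 121*(-179)) = -31379 - (110 + 21659) = -31379 - 1*21769 = -31379 - 21769 = -53148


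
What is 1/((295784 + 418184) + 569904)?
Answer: 1/1283872 ≈ 7.7889e-7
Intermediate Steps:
1/((295784 + 418184) + 569904) = 1/(713968 + 569904) = 1/1283872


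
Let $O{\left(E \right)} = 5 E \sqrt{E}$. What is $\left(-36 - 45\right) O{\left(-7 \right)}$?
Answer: $2835 i \sqrt{7} \approx 7500.7 i$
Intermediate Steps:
$O{\left(E \right)} = 5 E^{\frac{3}{2}}$
$\left(-36 - 45\right) O{\left(-7 \right)} = \left(-36 - 45\right) 5 \left(-7\right)^{\frac{3}{2}} = - 81 \cdot 5 \left(- 7 i \sqrt{7}\right) = - 81 \left(- 35 i \sqrt{7}\right) = 2835 i \sqrt{7}$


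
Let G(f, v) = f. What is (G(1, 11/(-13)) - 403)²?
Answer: 161604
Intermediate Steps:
(G(1, 11/(-13)) - 403)² = (1 - 403)² = (-402)² = 161604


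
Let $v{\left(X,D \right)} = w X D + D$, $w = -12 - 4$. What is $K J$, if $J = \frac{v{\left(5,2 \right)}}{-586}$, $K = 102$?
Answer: $\frac{8058}{293} \approx 27.502$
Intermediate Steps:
$w = -16$
$v{\left(X,D \right)} = D - 16 D X$ ($v{\left(X,D \right)} = - 16 X D + D = - 16 D X + D = D - 16 D X$)
$J = \frac{79}{293}$ ($J = \frac{2 \left(1 - 80\right)}{-586} = 2 \left(1 - 80\right) \left(- \frac{1}{586}\right) = 2 \left(-79\right) \left(- \frac{1}{586}\right) = \left(-158\right) \left(- \frac{1}{586}\right) = \frac{79}{293} \approx 0.26962$)
$K J = 102 \cdot \frac{79}{293} = \frac{8058}{293}$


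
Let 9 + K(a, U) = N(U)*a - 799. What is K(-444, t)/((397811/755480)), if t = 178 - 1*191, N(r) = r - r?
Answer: -610427840/397811 ≈ -1534.5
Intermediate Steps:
N(r) = 0
t = -13 (t = 178 - 191 = -13)
K(a, U) = -808 (K(a, U) = -9 + (0*a - 799) = -9 + (0 - 799) = -9 - 799 = -808)
K(-444, t)/((397811/755480)) = -808/(397811/755480) = -808/(397811*(1/755480)) = -808/397811/755480 = -808*755480/397811 = -610427840/397811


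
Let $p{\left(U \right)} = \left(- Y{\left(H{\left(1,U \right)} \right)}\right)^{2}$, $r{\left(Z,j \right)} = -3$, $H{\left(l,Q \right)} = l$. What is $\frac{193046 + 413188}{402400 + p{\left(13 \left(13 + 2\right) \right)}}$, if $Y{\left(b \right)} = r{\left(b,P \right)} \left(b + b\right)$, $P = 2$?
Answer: $\frac{303117}{201218} \approx 1.5064$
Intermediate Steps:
$Y{\left(b \right)} = - 6 b$ ($Y{\left(b \right)} = - 3 \left(b + b\right) = - 3 \cdot 2 b = - 6 b$)
$p{\left(U \right)} = 36$ ($p{\left(U \right)} = \left(- \left(-6\right) 1\right)^{2} = \left(\left(-1\right) \left(-6\right)\right)^{2} = 6^{2} = 36$)
$\frac{193046 + 413188}{402400 + p{\left(13 \left(13 + 2\right) \right)}} = \frac{193046 + 413188}{402400 + 36} = \frac{606234}{402436} = 606234 \cdot \frac{1}{402436} = \frac{303117}{201218}$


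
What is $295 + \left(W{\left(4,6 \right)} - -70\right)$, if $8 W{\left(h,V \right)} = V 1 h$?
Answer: $368$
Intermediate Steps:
$W{\left(h,V \right)} = \frac{V h}{8}$ ($W{\left(h,V \right)} = \frac{V 1 h}{8} = \frac{V h}{8}$)
$295 + \left(W{\left(4,6 \right)} - -70\right) = 295 + \left(\frac{1}{8} \cdot 6 \cdot 4 - -70\right) = 295 + \left(3 + 70\right) = 295 + 73 = 368$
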